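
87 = 87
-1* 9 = -9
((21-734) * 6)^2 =18301284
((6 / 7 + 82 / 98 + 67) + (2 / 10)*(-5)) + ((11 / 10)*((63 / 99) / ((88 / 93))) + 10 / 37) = 109612983 / 1595440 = 68.70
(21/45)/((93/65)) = 91/279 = 0.33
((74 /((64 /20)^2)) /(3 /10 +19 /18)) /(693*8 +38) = 41625 /43584256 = 0.00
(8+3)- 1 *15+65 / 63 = -187 / 63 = -2.97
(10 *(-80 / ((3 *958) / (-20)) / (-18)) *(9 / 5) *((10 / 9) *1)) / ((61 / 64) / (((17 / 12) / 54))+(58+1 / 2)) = -1088000 / 166796901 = -0.01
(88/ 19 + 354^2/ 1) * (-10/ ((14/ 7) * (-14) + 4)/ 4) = 2976365/ 228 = 13054.23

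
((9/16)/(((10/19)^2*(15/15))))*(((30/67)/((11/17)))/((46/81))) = 13421619/5424320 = 2.47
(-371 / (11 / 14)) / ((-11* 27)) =5194 / 3267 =1.59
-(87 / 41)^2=-7569 / 1681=-4.50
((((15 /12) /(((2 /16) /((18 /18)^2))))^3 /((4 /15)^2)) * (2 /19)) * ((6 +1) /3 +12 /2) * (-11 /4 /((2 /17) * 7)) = -43828125 /1064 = -41191.85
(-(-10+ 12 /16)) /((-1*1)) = -37 /4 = -9.25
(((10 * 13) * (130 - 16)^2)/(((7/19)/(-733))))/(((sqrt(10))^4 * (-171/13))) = 89439194/35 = 2555405.54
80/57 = 1.40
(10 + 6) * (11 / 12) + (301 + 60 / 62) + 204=48419 / 93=520.63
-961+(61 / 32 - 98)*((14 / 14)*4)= -10763 / 8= -1345.38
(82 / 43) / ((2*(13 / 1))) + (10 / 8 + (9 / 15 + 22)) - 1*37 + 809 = 8898423 / 11180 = 795.92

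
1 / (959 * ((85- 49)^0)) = 1 / 959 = 0.00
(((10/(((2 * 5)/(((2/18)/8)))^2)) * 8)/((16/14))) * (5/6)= 7/62208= 0.00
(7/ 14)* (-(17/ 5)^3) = -4913/ 250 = -19.65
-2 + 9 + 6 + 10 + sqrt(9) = 26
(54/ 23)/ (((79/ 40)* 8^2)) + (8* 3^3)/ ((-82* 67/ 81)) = -63209619/ 19965196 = -3.17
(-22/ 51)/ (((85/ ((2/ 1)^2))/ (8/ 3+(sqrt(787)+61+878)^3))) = -219160392176/ 13005 - 46568720 * sqrt(787)/ 867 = -18358834.31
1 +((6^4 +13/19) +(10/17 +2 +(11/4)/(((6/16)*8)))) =5043409/3876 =1301.19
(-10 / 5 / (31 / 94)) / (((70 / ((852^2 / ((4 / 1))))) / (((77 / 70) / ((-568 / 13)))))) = 4294719 / 10850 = 395.83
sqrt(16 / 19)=4* sqrt(19) / 19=0.92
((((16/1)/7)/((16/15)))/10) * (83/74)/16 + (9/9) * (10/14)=1727/2368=0.73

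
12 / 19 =0.63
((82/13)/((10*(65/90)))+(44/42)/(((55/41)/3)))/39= 19024/230685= 0.08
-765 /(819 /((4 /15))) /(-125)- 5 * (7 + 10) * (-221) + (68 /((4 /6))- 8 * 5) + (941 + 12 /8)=1350633511 /68250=19789.50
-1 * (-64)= 64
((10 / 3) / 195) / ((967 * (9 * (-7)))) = -2 / 7127757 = -0.00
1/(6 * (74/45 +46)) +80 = 343055/4288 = 80.00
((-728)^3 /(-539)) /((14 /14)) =7874048 /11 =715822.55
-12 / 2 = -6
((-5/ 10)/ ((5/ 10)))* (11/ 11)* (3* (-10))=30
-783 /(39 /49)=-12789 /13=-983.77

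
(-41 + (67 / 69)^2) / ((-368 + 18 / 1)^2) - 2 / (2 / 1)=-145853303 / 145805625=-1.00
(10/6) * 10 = 50/3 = 16.67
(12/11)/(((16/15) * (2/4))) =45/22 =2.05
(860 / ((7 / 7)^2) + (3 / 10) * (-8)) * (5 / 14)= 2144 / 7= 306.29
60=60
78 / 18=13 / 3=4.33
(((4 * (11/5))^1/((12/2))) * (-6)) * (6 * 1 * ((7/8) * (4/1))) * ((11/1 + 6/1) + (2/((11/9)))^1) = -3444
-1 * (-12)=12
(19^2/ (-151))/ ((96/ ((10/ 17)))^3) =-45125/ 82044112896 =-0.00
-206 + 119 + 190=103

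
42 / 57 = 14 / 19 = 0.74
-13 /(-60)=13 /60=0.22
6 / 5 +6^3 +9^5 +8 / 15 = 889001 / 15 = 59266.73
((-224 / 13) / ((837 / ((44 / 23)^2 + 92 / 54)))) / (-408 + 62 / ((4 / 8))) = 4289936 / 11034345933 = 0.00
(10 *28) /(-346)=-140 /173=-0.81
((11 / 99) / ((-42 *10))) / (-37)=1 / 139860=0.00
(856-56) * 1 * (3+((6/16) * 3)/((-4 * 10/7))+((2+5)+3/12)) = 16085/2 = 8042.50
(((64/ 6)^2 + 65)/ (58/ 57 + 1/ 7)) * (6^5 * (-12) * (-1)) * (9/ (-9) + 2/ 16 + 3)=14144345712/ 463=30549342.79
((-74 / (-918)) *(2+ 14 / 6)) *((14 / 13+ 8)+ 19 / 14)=7807 / 2142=3.64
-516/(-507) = 172/169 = 1.02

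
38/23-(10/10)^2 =15/23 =0.65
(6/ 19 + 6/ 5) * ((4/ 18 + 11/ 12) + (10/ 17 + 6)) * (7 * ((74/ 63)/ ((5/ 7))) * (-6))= -19596976/ 24225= -808.96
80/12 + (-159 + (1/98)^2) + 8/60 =-7308639/48020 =-152.20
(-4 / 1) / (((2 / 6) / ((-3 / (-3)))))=-12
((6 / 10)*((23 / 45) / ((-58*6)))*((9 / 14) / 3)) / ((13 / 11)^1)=-253 / 1583400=-0.00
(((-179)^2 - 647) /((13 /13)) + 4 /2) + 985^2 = 1001621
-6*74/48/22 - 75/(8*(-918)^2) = -10393871/24719904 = -0.42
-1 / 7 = -0.14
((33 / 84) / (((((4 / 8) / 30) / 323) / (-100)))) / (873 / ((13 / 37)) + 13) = -304.82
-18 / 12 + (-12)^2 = 142.50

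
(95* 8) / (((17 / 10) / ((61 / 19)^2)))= 1488400 / 323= 4608.05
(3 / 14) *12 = 18 / 7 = 2.57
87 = 87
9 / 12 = 0.75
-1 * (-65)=65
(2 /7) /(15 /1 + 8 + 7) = 1 /105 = 0.01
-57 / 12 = -19 / 4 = -4.75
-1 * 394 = -394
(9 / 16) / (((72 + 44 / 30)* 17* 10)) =27 / 599488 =0.00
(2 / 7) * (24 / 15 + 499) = 5006 / 35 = 143.03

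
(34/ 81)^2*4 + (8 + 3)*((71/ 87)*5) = 8674331/ 190269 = 45.59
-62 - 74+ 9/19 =-2575/19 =-135.53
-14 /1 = -14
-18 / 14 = -9 / 7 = -1.29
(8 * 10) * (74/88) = 740/11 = 67.27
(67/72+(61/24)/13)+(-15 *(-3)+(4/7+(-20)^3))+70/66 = -286566989/36036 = -7952.24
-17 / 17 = -1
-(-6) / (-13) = -6 / 13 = -0.46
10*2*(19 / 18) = 190 / 9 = 21.11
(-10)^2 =100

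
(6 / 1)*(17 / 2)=51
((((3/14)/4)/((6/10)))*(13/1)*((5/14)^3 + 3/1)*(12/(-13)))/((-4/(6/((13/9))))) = 3384585/998816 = 3.39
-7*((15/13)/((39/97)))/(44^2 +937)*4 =-13580/485537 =-0.03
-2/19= -0.11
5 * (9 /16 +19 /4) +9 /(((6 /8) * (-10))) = 2029 /80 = 25.36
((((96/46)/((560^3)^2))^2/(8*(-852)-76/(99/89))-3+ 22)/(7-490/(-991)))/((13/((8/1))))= 25222941576248825319165167403007999999117019/16167217006535134190548595769344000000000000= 1.56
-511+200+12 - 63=-362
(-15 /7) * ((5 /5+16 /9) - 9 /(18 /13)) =7.98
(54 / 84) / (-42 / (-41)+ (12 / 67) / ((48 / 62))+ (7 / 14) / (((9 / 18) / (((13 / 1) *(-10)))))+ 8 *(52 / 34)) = -0.01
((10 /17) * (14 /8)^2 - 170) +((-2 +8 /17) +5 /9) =-207067 /1224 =-169.17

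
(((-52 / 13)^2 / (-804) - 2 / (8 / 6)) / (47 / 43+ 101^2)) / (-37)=26273 / 6525075060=0.00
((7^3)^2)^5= 22539340290692258087863249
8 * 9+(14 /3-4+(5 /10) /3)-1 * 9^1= 63.83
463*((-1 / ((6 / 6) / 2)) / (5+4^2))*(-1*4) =176.38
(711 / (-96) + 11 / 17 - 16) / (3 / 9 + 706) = -37143 / 1152736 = -0.03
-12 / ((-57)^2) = -4 / 1083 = -0.00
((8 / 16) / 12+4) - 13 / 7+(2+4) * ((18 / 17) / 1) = 24383 / 2856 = 8.54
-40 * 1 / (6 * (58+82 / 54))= -180 / 1607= -0.11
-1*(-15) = 15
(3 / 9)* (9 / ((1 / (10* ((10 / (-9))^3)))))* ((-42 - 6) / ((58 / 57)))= 1520000 / 783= 1941.25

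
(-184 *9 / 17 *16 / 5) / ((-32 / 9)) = 7452 / 85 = 87.67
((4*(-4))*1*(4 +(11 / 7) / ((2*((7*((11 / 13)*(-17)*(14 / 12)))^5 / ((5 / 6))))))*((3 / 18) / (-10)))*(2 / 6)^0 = 657678690283391728976 / 616573772145190955865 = 1.07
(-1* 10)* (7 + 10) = -170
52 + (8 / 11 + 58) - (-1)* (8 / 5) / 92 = 140092 / 1265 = 110.74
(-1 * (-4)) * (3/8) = 3/2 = 1.50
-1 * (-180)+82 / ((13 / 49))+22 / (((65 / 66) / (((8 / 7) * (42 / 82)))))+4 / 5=268074 / 533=502.95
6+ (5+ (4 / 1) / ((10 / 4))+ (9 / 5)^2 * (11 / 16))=5931 / 400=14.83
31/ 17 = 1.82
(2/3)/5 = 2/15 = 0.13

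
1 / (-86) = -1 / 86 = -0.01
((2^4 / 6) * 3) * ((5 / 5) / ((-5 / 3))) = -24 / 5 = -4.80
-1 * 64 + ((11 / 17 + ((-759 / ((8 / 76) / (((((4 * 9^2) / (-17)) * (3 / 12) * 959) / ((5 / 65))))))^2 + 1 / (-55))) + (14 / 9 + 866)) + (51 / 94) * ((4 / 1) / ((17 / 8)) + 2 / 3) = 4933870738163294473691437 / 26894340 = 183453869407588900.63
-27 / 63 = -0.43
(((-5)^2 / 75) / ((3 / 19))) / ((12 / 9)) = 19 / 12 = 1.58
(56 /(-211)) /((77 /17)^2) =-2312 /178717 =-0.01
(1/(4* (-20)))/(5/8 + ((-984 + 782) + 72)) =1/10350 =0.00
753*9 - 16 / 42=142309 / 21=6776.62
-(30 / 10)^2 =-9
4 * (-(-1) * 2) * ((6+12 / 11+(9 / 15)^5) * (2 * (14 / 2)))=27599376 / 34375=802.89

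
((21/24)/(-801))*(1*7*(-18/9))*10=245/1602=0.15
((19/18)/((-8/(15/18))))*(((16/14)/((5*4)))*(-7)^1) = 19/432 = 0.04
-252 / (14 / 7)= -126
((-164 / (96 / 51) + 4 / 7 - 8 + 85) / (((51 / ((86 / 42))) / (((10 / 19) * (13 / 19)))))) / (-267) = 1495325 / 2890453356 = 0.00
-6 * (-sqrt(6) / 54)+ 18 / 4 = sqrt(6) / 9+ 9 / 2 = 4.77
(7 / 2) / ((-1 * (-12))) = 7 / 24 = 0.29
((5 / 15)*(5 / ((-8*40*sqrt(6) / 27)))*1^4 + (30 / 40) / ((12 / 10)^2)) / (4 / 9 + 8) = 0.05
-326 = -326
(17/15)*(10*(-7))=-238/3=-79.33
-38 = -38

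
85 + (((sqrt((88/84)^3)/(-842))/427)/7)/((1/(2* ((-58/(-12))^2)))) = 85- 9251* sqrt(462)/9988933122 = 85.00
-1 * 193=-193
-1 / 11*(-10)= 10 / 11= 0.91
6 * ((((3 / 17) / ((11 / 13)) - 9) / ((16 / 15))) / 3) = -6165 / 374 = -16.48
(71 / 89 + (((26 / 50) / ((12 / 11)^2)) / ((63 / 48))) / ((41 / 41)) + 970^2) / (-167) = -395672447972 / 70227675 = -5634.14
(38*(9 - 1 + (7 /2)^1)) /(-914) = -437 /914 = -0.48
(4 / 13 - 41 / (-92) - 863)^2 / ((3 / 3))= 1063470375009 / 1430416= 743469.29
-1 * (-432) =432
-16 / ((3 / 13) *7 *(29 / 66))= -4576 / 203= -22.54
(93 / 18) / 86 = 0.06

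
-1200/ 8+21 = -129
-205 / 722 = -0.28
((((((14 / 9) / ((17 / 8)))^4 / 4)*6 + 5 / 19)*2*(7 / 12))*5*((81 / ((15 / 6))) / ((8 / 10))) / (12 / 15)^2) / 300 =84285093445 / 98717812992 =0.85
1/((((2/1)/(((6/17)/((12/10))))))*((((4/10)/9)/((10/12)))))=375/136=2.76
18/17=1.06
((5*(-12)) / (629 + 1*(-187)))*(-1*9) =270 / 221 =1.22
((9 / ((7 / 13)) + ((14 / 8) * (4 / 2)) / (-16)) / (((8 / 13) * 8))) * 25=1200875 / 14336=83.77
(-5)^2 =25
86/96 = 43/48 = 0.90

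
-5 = -5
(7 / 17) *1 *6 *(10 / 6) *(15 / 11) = 1050 / 187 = 5.61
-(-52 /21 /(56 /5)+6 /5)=-1439 /1470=-0.98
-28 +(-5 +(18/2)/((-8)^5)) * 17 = -3702937/32768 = -113.00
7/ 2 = 3.50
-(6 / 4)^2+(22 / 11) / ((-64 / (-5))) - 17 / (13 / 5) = -3591 / 416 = -8.63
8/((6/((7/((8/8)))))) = 28/3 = 9.33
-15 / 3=-5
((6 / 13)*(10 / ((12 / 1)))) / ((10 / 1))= 1 / 26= 0.04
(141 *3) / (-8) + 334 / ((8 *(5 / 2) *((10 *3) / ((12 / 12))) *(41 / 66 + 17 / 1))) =-12291377 / 232600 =-52.84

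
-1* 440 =-440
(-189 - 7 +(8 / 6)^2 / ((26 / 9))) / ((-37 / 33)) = 83820 / 481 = 174.26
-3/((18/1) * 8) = -1/48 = -0.02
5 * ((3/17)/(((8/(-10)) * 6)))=-25/136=-0.18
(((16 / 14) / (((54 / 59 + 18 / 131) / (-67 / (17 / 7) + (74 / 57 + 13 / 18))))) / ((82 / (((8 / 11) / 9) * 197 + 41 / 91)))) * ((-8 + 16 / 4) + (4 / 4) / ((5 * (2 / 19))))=11.64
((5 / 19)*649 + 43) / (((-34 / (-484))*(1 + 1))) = 491502 / 323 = 1521.68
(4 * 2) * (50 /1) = 400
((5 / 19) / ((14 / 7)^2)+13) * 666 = 330669 / 38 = 8701.82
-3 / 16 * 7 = -21 / 16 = -1.31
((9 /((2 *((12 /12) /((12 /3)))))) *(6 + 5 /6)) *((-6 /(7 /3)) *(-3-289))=646488 /7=92355.43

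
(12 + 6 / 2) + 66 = 81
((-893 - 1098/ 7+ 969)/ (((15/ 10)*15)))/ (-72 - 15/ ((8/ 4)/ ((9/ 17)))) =38488/ 813645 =0.05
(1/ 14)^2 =0.01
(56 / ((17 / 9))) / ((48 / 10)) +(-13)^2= 2978 / 17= 175.18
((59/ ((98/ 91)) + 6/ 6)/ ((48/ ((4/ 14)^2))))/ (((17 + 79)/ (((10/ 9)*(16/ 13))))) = 0.00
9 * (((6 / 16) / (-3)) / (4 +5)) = -1 / 8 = -0.12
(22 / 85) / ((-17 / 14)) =-308 / 1445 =-0.21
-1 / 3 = -0.33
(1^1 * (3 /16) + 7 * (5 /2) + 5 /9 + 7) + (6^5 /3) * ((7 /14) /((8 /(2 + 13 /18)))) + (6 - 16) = 65699 /144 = 456.24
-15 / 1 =-15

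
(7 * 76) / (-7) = -76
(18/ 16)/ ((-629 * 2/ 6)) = -27/ 5032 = -0.01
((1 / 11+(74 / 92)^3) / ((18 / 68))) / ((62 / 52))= 48216233 / 24893682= 1.94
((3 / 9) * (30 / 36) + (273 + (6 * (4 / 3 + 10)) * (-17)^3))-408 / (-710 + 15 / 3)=-1412016907 / 4230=-333810.14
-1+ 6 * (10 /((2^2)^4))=-49 /64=-0.77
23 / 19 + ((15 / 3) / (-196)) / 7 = 31461 / 26068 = 1.21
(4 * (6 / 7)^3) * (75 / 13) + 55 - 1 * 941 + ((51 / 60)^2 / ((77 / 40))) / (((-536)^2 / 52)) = -871.47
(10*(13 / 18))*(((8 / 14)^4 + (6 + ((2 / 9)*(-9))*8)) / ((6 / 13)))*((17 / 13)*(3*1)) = -4374695 / 7203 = -607.34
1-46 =-45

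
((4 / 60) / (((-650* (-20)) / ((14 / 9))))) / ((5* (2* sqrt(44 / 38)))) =7* sqrt(418) / 193050000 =0.00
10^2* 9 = 900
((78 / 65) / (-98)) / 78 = -1 / 6370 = -0.00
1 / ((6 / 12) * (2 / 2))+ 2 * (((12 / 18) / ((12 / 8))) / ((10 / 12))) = 46 / 15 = 3.07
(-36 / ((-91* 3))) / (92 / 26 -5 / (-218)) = 2616 / 70651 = 0.04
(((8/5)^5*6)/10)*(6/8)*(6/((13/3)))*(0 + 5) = 1327104/40625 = 32.67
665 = 665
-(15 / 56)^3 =-3375 / 175616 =-0.02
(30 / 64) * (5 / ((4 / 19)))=1425 / 128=11.13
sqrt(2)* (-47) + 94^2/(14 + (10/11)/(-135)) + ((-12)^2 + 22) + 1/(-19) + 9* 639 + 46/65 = 8403578011/1283165-47* sqrt(2) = 6482.63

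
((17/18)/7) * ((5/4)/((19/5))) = 0.04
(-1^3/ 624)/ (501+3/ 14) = -7/ 2189304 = -0.00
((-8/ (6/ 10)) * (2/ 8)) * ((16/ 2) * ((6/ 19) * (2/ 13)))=-320/ 247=-1.30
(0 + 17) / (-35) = -17 / 35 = -0.49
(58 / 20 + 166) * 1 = 1689 / 10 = 168.90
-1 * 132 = -132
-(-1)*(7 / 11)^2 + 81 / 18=1187 / 242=4.90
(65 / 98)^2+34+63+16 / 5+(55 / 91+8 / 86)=2720216451 / 26843180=101.34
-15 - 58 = -73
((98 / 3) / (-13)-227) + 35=-7586 / 39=-194.51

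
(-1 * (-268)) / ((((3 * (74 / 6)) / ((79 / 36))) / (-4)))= -21172 / 333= -63.58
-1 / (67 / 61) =-61 / 67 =-0.91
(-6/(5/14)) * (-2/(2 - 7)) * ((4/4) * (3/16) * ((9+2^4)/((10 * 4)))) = -63/80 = -0.79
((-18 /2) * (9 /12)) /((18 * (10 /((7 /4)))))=-21 /320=-0.07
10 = 10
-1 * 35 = -35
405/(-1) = -405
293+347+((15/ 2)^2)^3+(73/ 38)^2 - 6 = 4126748825/ 23104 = 178616.21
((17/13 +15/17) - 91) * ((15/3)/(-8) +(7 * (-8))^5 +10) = 86473699068391/1768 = 48910463273.98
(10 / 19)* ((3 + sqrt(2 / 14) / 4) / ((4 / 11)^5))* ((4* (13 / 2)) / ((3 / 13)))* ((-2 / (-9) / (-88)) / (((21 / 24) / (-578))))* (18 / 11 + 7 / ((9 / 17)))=478129213705* sqrt(7) / 57915648 + 478129213705 / 689472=715313.85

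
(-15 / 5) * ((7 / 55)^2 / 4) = -147 / 12100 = -0.01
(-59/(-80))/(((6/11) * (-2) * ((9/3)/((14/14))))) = -649/2880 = -0.23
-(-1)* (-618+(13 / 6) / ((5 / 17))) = -18319 / 30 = -610.63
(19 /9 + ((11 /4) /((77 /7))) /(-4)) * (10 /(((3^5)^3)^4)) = 1475 /3052163395815566653029199190472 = 0.00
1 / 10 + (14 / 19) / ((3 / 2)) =337 / 570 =0.59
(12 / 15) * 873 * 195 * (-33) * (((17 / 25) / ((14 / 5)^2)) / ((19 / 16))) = -305605872 / 931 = -328255.50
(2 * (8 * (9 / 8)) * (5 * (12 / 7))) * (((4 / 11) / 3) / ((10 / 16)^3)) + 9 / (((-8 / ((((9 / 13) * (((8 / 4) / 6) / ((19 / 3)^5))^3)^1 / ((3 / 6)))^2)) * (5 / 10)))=5743242867861650179427860135808759222001498339 / 74976552467405033334680384400735248675680325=76.60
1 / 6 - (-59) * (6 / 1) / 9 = 79 / 2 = 39.50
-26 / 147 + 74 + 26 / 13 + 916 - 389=88615 / 147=602.82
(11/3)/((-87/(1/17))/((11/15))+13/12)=-484/266077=-0.00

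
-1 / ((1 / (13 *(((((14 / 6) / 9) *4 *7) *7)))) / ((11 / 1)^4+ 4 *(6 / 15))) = -1305827068 / 135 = -9672793.10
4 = 4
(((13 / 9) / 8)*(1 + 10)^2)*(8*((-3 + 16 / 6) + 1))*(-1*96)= -100672 / 9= -11185.78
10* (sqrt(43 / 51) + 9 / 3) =10* sqrt(2193) / 51 + 30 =39.18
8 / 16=1 / 2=0.50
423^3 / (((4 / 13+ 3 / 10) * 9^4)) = 13496990 / 711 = 18983.11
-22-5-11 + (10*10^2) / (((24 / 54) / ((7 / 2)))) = 7837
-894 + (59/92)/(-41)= -3372227/3772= -894.02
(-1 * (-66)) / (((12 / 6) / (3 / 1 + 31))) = 1122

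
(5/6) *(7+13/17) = 110/17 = 6.47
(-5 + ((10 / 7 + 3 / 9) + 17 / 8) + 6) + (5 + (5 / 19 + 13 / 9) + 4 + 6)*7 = 121.84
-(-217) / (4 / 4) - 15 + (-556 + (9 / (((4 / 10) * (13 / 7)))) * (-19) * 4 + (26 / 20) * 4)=-82522 / 65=-1269.57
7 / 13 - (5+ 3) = -97 / 13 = -7.46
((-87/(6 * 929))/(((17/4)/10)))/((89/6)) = -3480/1405577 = -0.00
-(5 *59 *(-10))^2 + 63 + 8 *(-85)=-8703117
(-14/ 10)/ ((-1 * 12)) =7/ 60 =0.12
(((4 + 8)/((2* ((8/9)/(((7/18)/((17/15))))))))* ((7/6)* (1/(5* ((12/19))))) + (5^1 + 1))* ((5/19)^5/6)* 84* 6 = 489496875/673498928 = 0.73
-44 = -44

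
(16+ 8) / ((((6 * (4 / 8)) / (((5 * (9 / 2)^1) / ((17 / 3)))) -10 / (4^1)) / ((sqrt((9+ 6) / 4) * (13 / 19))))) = -14040 * sqrt(15) / 2983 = -18.23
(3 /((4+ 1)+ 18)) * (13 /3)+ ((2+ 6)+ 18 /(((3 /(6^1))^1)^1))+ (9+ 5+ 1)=1370 /23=59.57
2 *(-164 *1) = -328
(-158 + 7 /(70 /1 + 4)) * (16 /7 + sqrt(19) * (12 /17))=-70110 * sqrt(19) /629 - 93480 /259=-846.78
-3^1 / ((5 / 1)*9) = -0.07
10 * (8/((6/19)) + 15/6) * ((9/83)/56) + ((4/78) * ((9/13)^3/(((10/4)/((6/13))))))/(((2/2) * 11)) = 51182000211/94917342520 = 0.54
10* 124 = 1240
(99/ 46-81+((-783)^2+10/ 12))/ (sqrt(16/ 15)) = 21148879 *sqrt(15)/ 138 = 593545.33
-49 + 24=-25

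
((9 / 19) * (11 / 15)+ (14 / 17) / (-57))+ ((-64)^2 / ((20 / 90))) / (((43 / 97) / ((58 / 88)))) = 62803125829 / 2291685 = 27404.78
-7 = -7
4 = 4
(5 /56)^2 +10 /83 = 33435 /260288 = 0.13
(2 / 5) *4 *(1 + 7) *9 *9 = 5184 / 5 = 1036.80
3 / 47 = 0.06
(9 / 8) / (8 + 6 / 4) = 9 / 76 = 0.12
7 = 7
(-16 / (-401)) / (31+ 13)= 4 / 4411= 0.00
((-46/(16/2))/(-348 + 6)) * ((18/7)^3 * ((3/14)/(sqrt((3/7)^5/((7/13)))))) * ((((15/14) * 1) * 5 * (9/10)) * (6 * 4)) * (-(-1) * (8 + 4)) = 1006020 * sqrt(39)/12103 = 519.09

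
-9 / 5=-1.80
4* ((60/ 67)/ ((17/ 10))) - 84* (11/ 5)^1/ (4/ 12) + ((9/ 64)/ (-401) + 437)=-16850854007/ 146156480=-115.29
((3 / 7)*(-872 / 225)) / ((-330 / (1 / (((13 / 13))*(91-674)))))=-436 / 50502375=-0.00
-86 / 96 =-43 / 48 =-0.90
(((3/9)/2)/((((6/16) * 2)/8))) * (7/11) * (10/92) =280/2277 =0.12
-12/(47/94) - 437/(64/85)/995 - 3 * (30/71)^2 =-1612689013/64202176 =-25.12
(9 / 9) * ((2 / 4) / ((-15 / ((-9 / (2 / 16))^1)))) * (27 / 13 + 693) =108432 / 65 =1668.18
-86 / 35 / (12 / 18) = -129 / 35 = -3.69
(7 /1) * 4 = 28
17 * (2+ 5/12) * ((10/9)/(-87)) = -85/162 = -0.52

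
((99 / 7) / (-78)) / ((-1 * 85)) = 33 / 15470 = 0.00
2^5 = 32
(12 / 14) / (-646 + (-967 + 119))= -1 / 1743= -0.00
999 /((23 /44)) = 43956 /23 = 1911.13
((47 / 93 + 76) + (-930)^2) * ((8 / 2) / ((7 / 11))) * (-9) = -10618451580 / 217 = -48932956.59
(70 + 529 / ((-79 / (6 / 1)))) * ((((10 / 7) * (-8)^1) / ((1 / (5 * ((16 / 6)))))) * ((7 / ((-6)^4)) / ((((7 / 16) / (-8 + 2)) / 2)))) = 30156800 / 44793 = 673.25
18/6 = 3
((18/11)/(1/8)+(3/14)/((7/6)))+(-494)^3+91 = -64978433372/539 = -120553679.73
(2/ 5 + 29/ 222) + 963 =1069519/ 1110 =963.53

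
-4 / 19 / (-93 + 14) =4 / 1501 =0.00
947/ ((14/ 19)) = 17993/ 14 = 1285.21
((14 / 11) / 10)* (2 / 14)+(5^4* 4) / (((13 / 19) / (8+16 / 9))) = 229900117 / 6435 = 35726.51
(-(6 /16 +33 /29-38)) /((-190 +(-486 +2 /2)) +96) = -8465 /134328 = -0.06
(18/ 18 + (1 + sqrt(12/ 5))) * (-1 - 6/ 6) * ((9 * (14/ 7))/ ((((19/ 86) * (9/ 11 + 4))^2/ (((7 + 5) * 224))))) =-173198462976/ 1014049 - 173198462976 * sqrt(15)/ 5070245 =-303099.18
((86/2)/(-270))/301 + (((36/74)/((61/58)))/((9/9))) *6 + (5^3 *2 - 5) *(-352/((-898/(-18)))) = -3305574317153/1915312770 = -1725.87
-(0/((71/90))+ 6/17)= -6/17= -0.35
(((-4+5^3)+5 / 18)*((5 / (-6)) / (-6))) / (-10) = -2183 / 1296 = -1.68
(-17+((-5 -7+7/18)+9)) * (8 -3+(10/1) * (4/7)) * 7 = -8825/6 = -1470.83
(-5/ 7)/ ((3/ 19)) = -95/ 21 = -4.52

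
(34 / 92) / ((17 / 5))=5 / 46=0.11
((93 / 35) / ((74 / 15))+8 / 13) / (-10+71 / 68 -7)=-264214 / 3653195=-0.07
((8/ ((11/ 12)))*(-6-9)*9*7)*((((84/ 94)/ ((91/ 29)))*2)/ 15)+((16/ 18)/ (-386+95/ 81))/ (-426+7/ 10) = -279021157978032/ 891004737623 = -313.15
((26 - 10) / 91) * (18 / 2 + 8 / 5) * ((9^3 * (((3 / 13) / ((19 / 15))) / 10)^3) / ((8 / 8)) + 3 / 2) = 19224384402 / 6856496465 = 2.80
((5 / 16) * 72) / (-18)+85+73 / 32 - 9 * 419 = -117919 / 32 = -3684.97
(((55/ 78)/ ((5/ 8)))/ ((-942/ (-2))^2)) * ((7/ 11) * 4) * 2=224/ 8651799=0.00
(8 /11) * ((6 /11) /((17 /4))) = 0.09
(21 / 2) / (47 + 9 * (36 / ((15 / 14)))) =105 / 3494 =0.03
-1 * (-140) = 140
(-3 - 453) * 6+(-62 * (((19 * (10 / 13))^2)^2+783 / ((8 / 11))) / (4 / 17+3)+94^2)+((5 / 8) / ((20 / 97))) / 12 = -536221703653721 / 603208320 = -888949.45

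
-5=-5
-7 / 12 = -0.58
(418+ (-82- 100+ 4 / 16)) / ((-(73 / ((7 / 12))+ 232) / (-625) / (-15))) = -6201.56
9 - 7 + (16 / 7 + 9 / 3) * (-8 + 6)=-60 / 7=-8.57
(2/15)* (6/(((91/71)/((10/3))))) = 568/273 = 2.08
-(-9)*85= 765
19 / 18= 1.06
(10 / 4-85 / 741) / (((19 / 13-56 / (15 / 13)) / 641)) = -11329675 / 348802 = -32.48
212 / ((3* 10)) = 106 / 15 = 7.07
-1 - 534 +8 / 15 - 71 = -9082 / 15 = -605.47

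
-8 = -8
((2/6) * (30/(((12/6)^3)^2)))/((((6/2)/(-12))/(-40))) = 25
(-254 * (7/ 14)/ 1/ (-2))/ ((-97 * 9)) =-0.07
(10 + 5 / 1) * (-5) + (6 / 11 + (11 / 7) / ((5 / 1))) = -28544 / 385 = -74.14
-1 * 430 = -430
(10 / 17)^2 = 100 / 289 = 0.35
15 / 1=15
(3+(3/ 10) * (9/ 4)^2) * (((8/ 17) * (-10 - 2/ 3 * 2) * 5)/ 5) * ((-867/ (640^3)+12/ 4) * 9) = -1705769127477/ 2621440000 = -650.70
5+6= 11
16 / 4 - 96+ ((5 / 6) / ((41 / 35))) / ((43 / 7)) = -971951 / 10578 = -91.88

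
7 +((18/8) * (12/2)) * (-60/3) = -263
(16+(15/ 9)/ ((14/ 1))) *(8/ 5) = 2708/ 105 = 25.79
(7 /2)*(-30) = -105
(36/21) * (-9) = -15.43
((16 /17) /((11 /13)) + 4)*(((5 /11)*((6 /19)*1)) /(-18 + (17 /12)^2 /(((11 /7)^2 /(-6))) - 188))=-0.00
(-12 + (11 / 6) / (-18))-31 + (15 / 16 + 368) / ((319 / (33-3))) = -579175 / 68904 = -8.41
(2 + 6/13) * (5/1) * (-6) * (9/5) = -1728/13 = -132.92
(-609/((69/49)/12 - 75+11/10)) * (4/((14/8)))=1364160/72307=18.87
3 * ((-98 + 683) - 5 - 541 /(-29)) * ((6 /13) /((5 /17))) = 5312466 /1885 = 2818.28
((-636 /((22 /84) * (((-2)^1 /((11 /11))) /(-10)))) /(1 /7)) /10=-93492 /11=-8499.27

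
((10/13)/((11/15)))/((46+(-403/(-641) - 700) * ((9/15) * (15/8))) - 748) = -256400/363912549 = -0.00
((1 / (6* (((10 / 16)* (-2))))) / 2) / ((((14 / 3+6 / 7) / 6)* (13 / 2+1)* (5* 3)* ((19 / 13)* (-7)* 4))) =13 / 826500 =0.00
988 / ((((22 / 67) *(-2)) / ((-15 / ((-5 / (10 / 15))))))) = -33098 / 11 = -3008.91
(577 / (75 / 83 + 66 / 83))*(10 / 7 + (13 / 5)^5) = 41989248397 / 1028125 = 40840.61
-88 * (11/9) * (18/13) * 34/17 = -3872/13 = -297.85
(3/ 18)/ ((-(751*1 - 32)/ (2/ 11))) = -1/ 23727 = -0.00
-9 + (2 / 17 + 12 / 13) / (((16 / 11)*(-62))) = -987809 / 109616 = -9.01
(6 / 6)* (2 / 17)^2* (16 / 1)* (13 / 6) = 416 / 867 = 0.48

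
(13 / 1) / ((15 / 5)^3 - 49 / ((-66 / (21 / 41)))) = 0.47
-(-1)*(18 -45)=-27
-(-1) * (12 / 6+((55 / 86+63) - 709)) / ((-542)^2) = -55329 / 25263704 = -0.00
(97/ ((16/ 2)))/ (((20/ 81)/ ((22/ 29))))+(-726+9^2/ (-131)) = -209511903/ 303920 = -689.37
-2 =-2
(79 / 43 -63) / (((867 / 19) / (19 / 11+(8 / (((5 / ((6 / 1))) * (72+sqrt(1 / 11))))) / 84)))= -379323699142 / 163692333651+39976 * sqrt(11) / 14881121241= -2.32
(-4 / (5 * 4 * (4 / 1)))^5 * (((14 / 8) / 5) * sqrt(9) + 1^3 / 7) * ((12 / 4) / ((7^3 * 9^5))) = -167 / 3024568512000000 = -0.00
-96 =-96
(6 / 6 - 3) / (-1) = 2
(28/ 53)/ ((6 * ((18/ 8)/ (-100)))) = -5600/ 1431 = -3.91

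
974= 974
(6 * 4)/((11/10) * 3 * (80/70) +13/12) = 10080/2039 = 4.94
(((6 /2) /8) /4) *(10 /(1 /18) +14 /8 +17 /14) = 15369 /896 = 17.15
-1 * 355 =-355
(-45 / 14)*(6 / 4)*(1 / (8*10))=-27 / 448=-0.06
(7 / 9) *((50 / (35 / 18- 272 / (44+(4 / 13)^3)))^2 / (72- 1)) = 505397830000 / 330712746071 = 1.53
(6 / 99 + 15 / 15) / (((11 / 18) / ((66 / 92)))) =315 / 253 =1.25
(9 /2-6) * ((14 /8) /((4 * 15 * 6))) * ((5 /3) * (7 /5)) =-49 /2880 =-0.02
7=7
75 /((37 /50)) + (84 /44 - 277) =-70712 /407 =-173.74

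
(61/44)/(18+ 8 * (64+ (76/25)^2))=38125/16608152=0.00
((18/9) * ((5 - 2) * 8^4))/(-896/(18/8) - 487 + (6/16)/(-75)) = -44236800/1593409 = -27.76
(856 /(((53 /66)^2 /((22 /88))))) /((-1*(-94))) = 466092 /132023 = 3.53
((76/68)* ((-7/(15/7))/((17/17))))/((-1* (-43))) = -931/10965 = -0.08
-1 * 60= -60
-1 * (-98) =98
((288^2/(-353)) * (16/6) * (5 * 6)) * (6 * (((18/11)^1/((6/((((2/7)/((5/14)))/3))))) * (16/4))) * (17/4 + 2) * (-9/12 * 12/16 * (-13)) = -5822668800/3883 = -1499528.41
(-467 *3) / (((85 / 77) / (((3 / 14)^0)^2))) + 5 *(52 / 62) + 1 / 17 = -3332982 / 2635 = -1264.89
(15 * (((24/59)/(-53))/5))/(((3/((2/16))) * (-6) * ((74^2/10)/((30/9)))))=25/25685178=0.00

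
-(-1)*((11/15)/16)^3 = 1331/13824000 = 0.00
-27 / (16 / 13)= -351 / 16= -21.94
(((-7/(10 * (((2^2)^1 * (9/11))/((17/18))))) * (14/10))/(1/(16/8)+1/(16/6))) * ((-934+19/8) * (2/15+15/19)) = 2565821951/9234000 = 277.87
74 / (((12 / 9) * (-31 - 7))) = -111 / 76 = -1.46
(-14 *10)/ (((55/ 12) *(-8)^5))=0.00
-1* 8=-8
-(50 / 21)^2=-2500 / 441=-5.67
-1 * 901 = -901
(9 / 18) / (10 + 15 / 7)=7 / 170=0.04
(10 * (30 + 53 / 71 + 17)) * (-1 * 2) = -67800 / 71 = -954.93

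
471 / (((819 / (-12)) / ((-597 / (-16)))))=-93729 / 364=-257.50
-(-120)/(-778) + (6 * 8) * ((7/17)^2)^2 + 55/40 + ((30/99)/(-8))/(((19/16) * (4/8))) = 413422736405/162968179704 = 2.54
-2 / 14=-1 / 7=-0.14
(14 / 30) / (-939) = -7 / 14085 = -0.00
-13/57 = -0.23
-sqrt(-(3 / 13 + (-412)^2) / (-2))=-5 * sqrt(2294942) / 26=-291.33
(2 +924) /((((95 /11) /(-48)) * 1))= -5146.61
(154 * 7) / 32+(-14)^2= 3675 / 16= 229.69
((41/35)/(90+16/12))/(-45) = -0.00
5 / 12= 0.42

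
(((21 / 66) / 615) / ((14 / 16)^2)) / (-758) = -16 / 17947545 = -0.00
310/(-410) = -31/41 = -0.76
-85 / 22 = -3.86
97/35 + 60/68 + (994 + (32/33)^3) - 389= 13034045573/21382515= 609.57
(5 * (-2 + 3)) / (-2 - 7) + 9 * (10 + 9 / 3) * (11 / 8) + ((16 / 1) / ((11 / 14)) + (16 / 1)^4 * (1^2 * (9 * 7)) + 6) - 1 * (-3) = 3270134485 / 792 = 4128957.68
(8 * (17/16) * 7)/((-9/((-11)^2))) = -14399/18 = -799.94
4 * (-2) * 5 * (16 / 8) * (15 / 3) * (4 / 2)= -800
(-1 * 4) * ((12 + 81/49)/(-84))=223/343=0.65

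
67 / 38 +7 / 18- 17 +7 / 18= -4945 / 342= -14.46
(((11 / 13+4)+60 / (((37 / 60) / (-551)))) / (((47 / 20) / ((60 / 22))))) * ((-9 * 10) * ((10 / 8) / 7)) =1740451657500 / 1740739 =999834.93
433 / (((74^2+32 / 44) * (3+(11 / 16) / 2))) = 38104 / 1611527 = 0.02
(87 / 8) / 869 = 87 / 6952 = 0.01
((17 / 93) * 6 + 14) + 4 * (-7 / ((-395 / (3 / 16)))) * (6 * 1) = 371673 / 24490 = 15.18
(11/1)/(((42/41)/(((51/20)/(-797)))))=-7667/223160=-0.03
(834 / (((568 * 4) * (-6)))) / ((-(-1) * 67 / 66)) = -0.06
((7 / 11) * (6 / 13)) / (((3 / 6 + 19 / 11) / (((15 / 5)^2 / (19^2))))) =108 / 32851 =0.00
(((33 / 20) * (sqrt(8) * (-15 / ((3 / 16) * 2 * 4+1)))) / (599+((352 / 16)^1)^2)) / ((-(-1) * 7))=-33 * sqrt(2) / 12635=-0.00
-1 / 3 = -0.33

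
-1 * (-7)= 7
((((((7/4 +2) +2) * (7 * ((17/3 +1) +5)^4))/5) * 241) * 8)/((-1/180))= -465806005000/9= -51756222777.78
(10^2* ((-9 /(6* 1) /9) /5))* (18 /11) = -60 /11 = -5.45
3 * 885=2655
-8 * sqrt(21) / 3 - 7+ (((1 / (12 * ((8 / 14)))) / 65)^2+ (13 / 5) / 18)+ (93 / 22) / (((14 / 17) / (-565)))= -2178988273667 / 749548800 - 8 * sqrt(21) / 3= -2919.29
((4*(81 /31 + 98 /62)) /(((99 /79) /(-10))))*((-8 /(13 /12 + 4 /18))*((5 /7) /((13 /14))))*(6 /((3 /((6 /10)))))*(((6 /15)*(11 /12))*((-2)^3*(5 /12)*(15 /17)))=-816.50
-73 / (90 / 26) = -949 / 45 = -21.09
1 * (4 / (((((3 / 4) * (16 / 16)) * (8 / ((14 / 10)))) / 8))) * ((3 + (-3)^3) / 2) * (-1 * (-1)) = -448 / 5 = -89.60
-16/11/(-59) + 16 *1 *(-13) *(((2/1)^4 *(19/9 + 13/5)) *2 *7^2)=-44873499952/29205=-1536500.60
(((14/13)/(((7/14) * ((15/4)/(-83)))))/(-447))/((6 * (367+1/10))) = 9296/191989629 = 0.00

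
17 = 17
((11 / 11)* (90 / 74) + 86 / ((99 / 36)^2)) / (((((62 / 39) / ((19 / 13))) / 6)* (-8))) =-9637047 / 1110296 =-8.68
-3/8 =-0.38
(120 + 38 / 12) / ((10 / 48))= 2956 / 5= 591.20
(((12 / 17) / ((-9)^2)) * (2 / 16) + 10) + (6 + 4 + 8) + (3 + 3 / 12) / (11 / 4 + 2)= 500329 / 17442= 28.69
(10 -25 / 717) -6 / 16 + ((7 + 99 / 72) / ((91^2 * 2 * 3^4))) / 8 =196788772541 / 20519920512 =9.59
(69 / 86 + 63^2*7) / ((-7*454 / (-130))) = 155311455 / 136654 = 1136.53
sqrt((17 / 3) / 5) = sqrt(255) / 15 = 1.06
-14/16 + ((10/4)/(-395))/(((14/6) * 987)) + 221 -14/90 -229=-9.03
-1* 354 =-354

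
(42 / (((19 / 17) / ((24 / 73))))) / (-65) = -17136 / 90155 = -0.19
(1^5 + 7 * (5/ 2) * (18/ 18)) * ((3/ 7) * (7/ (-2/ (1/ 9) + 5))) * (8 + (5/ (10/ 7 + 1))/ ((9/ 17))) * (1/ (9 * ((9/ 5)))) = -19795/ 6318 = -3.13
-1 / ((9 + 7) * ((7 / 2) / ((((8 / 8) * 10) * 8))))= -10 / 7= -1.43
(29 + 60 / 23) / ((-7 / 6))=-27.09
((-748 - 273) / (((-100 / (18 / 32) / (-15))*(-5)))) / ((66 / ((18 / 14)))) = 82701 / 246400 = 0.34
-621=-621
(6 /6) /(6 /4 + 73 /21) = 42 /209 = 0.20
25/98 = 0.26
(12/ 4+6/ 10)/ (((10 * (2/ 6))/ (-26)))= -702/ 25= -28.08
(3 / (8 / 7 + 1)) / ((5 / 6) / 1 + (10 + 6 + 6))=42 / 685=0.06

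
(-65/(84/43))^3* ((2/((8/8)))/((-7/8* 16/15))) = 109173049375/1382976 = 78940.67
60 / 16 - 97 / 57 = 467 / 228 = 2.05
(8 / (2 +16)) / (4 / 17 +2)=34 / 171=0.20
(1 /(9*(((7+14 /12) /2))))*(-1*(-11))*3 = 44 /49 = 0.90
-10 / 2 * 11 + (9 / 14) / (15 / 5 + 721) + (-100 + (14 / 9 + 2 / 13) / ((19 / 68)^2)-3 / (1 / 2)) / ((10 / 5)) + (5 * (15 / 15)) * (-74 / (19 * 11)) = -465376737113 / 4709256552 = -98.82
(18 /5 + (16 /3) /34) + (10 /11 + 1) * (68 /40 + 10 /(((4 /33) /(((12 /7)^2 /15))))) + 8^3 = 21592981 /39270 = 549.86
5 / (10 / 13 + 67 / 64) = 4160 / 1511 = 2.75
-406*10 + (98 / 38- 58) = -4115.42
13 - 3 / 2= 23 / 2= 11.50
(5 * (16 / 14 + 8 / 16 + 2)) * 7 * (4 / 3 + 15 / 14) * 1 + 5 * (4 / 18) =77545 / 252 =307.72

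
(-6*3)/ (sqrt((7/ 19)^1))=-29.66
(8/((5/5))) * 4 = 32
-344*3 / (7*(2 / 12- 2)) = 6192 / 77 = 80.42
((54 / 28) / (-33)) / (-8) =9 / 1232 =0.01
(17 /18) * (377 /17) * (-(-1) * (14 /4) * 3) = 2639 /12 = 219.92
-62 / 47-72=-73.32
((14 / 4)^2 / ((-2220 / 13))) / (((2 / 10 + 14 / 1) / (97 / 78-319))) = 1214465 / 756576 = 1.61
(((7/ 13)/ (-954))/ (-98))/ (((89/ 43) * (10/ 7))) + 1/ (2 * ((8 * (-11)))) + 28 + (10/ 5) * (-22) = -7773355619/ 485662320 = -16.01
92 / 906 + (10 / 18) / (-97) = 12631 / 131823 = 0.10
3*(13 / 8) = 39 / 8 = 4.88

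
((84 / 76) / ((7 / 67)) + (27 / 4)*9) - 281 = -15935 / 76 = -209.67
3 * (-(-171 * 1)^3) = 15000633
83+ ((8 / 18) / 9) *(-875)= 3223 / 81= 39.79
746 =746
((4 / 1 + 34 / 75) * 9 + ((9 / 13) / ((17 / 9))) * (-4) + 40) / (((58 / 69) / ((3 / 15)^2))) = 14984799 / 4005625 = 3.74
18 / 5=3.60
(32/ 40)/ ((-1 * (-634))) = 2/ 1585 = 0.00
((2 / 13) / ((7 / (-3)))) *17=-102 / 91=-1.12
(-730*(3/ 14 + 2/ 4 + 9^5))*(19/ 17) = -5733136760/ 119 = -48177619.83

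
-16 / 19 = -0.84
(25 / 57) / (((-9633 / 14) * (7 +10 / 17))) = -5950 / 70831449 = -0.00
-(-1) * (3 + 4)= 7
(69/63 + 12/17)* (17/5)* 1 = 6.12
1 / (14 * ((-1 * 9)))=-1 / 126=-0.01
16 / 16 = 1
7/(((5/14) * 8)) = 49/20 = 2.45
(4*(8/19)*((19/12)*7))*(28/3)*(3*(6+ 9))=7840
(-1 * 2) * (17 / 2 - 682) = 1347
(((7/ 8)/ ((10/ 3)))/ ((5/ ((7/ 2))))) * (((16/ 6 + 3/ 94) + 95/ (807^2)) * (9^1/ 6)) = 8095245557/ 10883094400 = 0.74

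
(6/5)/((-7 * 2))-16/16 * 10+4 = -213/35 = -6.09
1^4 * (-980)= -980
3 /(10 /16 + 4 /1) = 24 /37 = 0.65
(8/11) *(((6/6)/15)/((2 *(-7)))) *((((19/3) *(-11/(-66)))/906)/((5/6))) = -38/7848225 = -0.00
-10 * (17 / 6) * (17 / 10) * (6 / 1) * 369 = -106641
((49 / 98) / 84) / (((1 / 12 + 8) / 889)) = 127 / 194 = 0.65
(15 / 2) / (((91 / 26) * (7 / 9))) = 135 / 49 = 2.76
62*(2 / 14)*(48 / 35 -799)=-1730854 / 245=-7064.71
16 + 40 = 56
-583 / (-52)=583 / 52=11.21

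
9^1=9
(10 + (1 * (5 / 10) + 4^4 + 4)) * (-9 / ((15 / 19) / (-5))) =30837 / 2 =15418.50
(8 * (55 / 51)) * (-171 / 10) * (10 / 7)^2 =-250800 / 833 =-301.08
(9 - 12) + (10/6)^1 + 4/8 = -5/6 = -0.83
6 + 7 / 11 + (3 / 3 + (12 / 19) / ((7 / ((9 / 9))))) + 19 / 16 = 208661 / 23408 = 8.91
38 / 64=19 / 32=0.59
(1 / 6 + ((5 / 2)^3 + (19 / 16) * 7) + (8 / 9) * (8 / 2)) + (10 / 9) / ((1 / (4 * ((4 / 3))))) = 14509 / 432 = 33.59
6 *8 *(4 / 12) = 16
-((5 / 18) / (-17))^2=-25 / 93636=-0.00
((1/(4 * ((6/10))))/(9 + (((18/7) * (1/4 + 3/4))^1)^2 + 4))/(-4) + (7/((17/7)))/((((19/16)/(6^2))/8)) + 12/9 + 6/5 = 52264996229/74496720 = 701.57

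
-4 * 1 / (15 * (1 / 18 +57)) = -24 / 5135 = -0.00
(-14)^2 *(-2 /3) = -392 /3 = -130.67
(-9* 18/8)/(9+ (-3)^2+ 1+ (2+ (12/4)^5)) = -27/352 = -0.08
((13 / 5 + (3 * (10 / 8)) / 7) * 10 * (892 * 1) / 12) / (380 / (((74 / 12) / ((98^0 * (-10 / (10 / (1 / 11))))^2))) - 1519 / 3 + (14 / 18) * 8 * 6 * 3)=-5.92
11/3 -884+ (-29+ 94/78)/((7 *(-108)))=-6488666/7371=-880.30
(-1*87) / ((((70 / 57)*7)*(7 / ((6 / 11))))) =-14877 / 18865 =-0.79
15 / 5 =3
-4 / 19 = -0.21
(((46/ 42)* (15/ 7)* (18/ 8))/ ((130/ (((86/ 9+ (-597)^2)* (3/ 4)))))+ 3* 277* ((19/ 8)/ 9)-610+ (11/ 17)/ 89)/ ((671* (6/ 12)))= 968494929421/ 31041458448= 31.20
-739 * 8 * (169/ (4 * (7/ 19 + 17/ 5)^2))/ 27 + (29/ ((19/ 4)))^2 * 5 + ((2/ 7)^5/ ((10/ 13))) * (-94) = -24423472440932633/ 52488870589890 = -465.31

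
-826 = -826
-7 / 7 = -1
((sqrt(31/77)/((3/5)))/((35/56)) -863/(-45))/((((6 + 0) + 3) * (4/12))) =8 * sqrt(2387)/693 + 863/135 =6.96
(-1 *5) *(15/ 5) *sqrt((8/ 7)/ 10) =-6 *sqrt(35)/ 7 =-5.07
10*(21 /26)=8.08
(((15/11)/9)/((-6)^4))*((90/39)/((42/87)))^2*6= 105125/6558552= 0.02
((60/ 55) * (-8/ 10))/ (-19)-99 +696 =623913/ 1045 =597.05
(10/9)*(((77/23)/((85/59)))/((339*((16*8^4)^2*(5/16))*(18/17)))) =4543/847661456424960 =0.00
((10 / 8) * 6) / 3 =5 / 2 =2.50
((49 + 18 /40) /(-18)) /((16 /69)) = -22747 /1920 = -11.85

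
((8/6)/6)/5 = 0.04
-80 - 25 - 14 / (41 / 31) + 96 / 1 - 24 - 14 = -2361 / 41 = -57.59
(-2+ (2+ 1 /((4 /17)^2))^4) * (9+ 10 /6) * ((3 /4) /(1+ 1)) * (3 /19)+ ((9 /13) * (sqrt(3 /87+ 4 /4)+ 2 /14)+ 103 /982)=9 * sqrt(870) /377+ 1423179804725915 /13909016576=102321.37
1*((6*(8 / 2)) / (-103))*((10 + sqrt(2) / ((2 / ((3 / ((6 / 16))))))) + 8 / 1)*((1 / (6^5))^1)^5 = -1 / 6778517747876757504 - sqrt(2) / 30503329865445408768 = -0.00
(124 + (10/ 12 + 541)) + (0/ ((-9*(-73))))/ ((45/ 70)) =3995/ 6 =665.83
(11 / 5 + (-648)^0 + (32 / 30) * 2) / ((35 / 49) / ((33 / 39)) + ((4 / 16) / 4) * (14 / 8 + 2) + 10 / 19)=1498112 / 450795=3.32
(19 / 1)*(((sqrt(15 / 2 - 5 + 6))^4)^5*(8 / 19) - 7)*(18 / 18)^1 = 15749952214.26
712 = 712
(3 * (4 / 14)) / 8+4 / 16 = 5 / 14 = 0.36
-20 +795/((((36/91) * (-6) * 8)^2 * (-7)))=-20220055/995328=-20.31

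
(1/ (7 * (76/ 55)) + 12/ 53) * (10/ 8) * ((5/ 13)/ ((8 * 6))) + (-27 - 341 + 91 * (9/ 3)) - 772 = -61016813797/ 70377216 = -867.00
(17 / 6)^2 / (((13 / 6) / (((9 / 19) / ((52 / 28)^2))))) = 42483 / 83486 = 0.51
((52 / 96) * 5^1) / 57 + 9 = 12377 / 1368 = 9.05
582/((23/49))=28518/23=1239.91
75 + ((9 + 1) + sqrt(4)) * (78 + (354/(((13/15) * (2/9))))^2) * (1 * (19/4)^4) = 223233699332541/10816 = 20639210367.28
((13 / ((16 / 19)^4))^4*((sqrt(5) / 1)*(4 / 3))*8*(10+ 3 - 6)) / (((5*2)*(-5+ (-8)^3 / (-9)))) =173001679471001391572877861*sqrt(5) / 2692071713256987688960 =143697.33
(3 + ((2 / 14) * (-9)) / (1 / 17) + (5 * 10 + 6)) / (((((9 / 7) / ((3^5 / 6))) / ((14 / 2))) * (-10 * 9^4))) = -91 / 729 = -0.12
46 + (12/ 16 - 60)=-53/ 4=-13.25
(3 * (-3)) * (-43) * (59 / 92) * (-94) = -1073151 / 46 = -23329.37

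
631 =631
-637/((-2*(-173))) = -637/346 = -1.84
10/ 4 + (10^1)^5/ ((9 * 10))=20045/ 18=1113.61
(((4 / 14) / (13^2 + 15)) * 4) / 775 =1 / 124775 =0.00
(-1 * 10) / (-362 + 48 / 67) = 335 / 12103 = 0.03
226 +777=1003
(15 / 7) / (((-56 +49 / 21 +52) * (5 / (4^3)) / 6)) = -3456 / 35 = -98.74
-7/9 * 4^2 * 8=-896/9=-99.56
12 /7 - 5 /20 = 41 /28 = 1.46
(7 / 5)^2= 49 / 25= 1.96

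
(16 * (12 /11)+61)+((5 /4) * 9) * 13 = 9887 /44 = 224.70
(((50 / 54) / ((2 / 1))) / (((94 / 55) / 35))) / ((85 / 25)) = 240625 / 86292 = 2.79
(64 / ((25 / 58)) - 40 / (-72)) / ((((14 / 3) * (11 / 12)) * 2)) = 33533 / 1925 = 17.42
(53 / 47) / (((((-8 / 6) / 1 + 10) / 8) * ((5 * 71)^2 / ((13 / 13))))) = 636 / 77001275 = 0.00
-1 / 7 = -0.14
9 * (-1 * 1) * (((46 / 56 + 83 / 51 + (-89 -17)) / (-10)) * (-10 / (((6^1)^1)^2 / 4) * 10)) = 739355 / 714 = 1035.51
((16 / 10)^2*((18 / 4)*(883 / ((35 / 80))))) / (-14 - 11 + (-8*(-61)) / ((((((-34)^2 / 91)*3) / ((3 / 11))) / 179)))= 12934918656 / 333862025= 38.74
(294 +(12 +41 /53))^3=4298149261979 /148877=28870472.01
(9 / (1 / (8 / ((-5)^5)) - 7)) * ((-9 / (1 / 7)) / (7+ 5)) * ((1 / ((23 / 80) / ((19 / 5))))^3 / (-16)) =-663731712 / 38703227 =-17.15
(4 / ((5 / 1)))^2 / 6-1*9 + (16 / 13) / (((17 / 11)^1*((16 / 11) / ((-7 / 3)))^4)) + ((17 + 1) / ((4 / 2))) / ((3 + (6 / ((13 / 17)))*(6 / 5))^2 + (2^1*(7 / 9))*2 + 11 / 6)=-79018333356857183 / 22177318277836800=-3.56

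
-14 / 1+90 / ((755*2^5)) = -33815 / 2416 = -14.00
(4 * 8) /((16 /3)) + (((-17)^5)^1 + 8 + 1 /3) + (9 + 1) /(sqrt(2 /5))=-1419826.86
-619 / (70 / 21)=-1857 / 10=-185.70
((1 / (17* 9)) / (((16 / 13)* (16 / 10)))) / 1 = 65 / 19584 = 0.00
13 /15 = 0.87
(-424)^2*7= 1258432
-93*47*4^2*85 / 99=-1981520 / 33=-60046.06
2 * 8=16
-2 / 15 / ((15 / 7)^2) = -0.03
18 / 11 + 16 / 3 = 6.97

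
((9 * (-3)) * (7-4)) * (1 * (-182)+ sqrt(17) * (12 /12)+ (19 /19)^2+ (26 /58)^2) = 12316212 /841-81 * sqrt(17) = 14310.75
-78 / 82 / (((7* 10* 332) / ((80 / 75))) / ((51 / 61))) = -1326 / 36327025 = -0.00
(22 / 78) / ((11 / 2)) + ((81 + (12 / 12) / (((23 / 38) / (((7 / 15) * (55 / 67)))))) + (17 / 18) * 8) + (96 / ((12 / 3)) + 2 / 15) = 102204143 / 901485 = 113.37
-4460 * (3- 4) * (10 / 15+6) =89200 / 3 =29733.33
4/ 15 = 0.27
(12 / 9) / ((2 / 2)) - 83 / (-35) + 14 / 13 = 6527 / 1365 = 4.78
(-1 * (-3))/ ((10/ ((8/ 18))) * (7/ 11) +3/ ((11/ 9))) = 22/ 123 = 0.18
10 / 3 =3.33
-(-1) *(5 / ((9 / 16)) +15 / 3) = 13.89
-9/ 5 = -1.80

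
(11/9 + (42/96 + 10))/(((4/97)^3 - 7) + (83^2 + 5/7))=10726645769/6331920899760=0.00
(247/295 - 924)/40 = -272333/11800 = -23.08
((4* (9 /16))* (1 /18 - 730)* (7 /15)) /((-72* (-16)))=-91973 /138240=-0.67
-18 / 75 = -6 / 25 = -0.24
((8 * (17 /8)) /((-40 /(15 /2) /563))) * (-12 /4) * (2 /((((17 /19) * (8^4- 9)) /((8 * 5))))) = 481365 /4087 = 117.78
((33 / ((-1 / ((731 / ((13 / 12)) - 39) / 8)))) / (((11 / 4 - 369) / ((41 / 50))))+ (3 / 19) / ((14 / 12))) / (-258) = -101437299 / 4356734200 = -0.02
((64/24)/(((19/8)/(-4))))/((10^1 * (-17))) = 128/4845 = 0.03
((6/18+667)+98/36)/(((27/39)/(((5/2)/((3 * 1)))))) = 806.55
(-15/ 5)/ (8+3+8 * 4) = -3/ 43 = -0.07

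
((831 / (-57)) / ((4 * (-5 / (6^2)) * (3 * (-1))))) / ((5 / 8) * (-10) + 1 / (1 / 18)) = -3324 / 4465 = -0.74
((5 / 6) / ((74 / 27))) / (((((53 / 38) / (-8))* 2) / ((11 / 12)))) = -3135 / 3922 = -0.80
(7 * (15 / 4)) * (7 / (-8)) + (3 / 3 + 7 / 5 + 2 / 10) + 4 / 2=-2939 / 160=-18.37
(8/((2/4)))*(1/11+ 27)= 4768/11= 433.45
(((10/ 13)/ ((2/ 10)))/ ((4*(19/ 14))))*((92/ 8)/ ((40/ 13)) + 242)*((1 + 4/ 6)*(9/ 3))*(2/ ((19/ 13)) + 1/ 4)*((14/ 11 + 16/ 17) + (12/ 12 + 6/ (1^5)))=12981.29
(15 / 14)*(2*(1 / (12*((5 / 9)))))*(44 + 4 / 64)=6345 / 448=14.16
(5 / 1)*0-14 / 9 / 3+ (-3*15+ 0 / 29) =-45.52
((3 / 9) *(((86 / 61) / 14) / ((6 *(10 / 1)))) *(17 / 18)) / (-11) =-731 / 15218280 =-0.00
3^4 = 81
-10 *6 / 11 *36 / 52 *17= -64.20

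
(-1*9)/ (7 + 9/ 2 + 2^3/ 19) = -114/ 151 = -0.75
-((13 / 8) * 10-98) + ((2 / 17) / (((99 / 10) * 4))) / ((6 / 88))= 150173 / 1836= 81.79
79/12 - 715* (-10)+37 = 86323/12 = 7193.58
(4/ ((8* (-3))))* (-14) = 7/ 3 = 2.33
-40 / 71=-0.56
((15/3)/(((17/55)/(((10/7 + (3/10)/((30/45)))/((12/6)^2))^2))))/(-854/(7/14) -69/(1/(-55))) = 760859/445048576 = 0.00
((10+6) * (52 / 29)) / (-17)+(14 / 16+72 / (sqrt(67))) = -3205 / 3944+72 * sqrt(67) / 67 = 7.98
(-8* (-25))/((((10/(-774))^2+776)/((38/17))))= 1138244400/1975753073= 0.58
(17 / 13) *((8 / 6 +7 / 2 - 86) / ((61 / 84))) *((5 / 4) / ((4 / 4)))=-182.70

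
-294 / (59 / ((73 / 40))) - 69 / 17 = -263847 / 20060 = -13.15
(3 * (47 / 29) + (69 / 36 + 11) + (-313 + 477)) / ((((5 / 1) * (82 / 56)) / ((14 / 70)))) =442813 / 89175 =4.97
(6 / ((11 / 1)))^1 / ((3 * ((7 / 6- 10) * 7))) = -12 / 4081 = -0.00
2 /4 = 1 /2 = 0.50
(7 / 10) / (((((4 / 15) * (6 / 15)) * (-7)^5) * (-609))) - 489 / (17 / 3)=-11440323131 / 132573616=-86.29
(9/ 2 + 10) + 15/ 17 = 523/ 34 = 15.38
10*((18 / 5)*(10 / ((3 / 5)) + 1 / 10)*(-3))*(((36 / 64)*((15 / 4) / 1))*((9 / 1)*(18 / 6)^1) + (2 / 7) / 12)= -115554693 / 1120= -103173.83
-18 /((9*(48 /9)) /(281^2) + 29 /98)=-139287204 /2294573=-60.70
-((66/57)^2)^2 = -234256/130321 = -1.80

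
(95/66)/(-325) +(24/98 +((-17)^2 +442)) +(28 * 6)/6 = 159599939/210210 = 759.24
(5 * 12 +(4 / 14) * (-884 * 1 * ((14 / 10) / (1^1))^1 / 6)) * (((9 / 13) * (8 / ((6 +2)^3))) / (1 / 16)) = 12 / 65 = 0.18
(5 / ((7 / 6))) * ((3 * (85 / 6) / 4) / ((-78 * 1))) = -425 / 728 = -0.58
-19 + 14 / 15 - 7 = -376 / 15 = -25.07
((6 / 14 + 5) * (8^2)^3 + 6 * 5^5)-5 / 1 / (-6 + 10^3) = 1433166519 / 994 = 1441817.42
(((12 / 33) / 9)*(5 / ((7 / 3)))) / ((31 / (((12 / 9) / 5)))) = 16 / 21483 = 0.00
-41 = -41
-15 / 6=-5 / 2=-2.50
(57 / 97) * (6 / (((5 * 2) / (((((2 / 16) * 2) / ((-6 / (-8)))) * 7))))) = 399 / 485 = 0.82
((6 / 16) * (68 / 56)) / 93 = 17 / 3472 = 0.00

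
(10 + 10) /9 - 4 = -16 /9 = -1.78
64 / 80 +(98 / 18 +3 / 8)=2383 / 360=6.62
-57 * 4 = -228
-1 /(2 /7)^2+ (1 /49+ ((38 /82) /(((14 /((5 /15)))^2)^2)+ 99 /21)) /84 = -12.19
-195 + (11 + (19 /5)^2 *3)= -3517 /25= -140.68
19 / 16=1.19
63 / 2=31.50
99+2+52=153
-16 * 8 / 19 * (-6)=768 / 19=40.42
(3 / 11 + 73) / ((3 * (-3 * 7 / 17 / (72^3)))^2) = 400629425504256 / 539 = 743282793143.33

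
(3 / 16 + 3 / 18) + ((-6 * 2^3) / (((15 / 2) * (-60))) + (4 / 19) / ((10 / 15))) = 17707 / 22800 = 0.78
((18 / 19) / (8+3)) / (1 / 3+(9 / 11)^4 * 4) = 71874 / 1774087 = 0.04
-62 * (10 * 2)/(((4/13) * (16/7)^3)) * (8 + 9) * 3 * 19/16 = -20438.22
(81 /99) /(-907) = -9 /9977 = -0.00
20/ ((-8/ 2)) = -5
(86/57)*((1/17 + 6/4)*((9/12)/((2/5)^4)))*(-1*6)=-4273125/10336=-413.42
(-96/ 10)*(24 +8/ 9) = -3584/ 15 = -238.93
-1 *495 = -495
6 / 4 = 3 / 2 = 1.50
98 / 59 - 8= -374 / 59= -6.34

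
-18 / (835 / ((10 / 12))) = -3 / 167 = -0.02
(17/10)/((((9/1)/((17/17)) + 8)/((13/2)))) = 13/20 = 0.65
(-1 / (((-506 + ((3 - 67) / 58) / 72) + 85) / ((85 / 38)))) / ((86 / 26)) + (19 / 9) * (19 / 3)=13.37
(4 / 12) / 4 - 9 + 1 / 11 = -1165 / 132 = -8.83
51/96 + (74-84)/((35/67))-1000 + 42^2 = 745.39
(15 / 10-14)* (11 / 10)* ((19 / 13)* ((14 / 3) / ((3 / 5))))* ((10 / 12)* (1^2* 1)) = -182875 / 1404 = -130.25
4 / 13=0.31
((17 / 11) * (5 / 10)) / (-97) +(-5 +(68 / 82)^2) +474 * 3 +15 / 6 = 1420.18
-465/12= -155/4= -38.75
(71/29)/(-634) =-71/18386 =-0.00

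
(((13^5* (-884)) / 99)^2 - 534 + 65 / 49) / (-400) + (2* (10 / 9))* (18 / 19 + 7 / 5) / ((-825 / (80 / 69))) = -30757731871435230925 / 1119300336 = -27479426997.54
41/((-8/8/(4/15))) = -10.93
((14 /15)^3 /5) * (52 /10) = 71344 /84375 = 0.85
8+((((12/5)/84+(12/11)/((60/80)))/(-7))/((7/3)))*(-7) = 23273/2695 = 8.64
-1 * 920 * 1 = -920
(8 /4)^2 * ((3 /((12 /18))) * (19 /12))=57 /2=28.50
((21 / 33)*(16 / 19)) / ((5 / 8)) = 896 / 1045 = 0.86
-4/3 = -1.33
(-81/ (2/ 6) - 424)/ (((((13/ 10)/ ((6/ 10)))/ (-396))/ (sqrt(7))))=1584792* sqrt(7)/ 13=322535.81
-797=-797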